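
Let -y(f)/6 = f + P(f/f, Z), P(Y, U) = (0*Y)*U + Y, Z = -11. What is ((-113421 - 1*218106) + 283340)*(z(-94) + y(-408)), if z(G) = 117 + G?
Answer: -118780955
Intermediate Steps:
P(Y, U) = Y (P(Y, U) = 0*U + Y = 0 + Y = Y)
y(f) = -6 - 6*f (y(f) = -6*(f + f/f) = -6*(f + 1) = -6*(1 + f) = -6 - 6*f)
((-113421 - 1*218106) + 283340)*(z(-94) + y(-408)) = ((-113421 - 1*218106) + 283340)*((117 - 94) + (-6 - 6*(-408))) = ((-113421 - 218106) + 283340)*(23 + (-6 + 2448)) = (-331527 + 283340)*(23 + 2442) = -48187*2465 = -118780955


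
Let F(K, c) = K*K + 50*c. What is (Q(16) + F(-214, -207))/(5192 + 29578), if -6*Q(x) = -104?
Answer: 10639/10431 ≈ 1.0199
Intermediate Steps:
F(K, c) = K² + 50*c
Q(x) = 52/3 (Q(x) = -⅙*(-104) = 52/3)
(Q(16) + F(-214, -207))/(5192 + 29578) = (52/3 + ((-214)² + 50*(-207)))/(5192 + 29578) = (52/3 + (45796 - 10350))/34770 = (52/3 + 35446)*(1/34770) = (106390/3)*(1/34770) = 10639/10431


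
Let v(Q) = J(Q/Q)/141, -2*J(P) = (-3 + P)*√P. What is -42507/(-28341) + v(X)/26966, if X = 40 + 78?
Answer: 382081321/254747802 ≈ 1.4998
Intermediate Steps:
J(P) = -√P*(-3 + P)/2 (J(P) = -(-3 + P)*√P/2 = -√P*(-3 + P)/2)
X = 118
v(Q) = 1/141 (v(Q) = (√(Q/Q)*(3 - Q/Q)/2)/141 = (√1*(3 - 1*1)/2)*(1/141) = ((½)*1*(3 - 1))*(1/141) = ((½)*1*2)*(1/141) = 1*(1/141) = 1/141)
-42507/(-28341) + v(X)/26966 = -42507/(-28341) + (1/141)/26966 = -42507*(-1/28341) + (1/141)*(1/26966) = 4723/3149 + 1/3802206 = 382081321/254747802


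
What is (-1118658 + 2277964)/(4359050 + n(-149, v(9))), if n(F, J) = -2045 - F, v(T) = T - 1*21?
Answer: 579653/2178577 ≈ 0.26607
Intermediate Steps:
v(T) = -21 + T (v(T) = T - 21 = -21 + T)
(-1118658 + 2277964)/(4359050 + n(-149, v(9))) = (-1118658 + 2277964)/(4359050 + (-2045 - 1*(-149))) = 1159306/(4359050 + (-2045 + 149)) = 1159306/(4359050 - 1896) = 1159306/4357154 = 1159306*(1/4357154) = 579653/2178577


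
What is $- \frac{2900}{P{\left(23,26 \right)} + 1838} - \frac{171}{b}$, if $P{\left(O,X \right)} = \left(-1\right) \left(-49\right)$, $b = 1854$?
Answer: $- \frac{633253}{388722} \approx -1.6291$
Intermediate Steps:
$P{\left(O,X \right)} = 49$
$- \frac{2900}{P{\left(23,26 \right)} + 1838} - \frac{171}{b} = - \frac{2900}{49 + 1838} - \frac{171}{1854} = - \frac{2900}{1887} - \frac{19}{206} = - \frac{633253}{388722}$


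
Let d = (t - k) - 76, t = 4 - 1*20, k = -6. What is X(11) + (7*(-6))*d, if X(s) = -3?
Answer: 3609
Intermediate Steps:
t = -16 (t = 4 - 20 = -16)
d = -86 (d = (-16 - 1*(-6)) - 76 = (-16 + 6) - 76 = -10 - 76 = -86)
X(11) + (7*(-6))*d = -3 + (7*(-6))*(-86) = -3 - 42*(-86) = -3 + 3612 = 3609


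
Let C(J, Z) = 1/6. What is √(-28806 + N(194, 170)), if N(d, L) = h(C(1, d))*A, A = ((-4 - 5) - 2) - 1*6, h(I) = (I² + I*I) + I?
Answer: 2*I*√64822/3 ≈ 169.73*I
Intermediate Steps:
C(J, Z) = ⅙
h(I) = I + 2*I² (h(I) = (I² + I²) + I = 2*I² + I = I + 2*I²)
A = -17 (A = (-9 - 2) - 6 = -11 - 6 = -17)
N(d, L) = -34/9 (N(d, L) = ((1 + 2*(⅙))/6)*(-17) = ((1 + ⅓)/6)*(-17) = ((⅙)*(4/3))*(-17) = (2/9)*(-17) = -34/9)
√(-28806 + N(194, 170)) = √(-28806 - 34/9) = √(-259288/9) = 2*I*√64822/3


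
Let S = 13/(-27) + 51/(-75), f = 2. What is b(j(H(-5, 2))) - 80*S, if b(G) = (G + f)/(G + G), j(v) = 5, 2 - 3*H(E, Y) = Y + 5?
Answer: 25277/270 ≈ 93.619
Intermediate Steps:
H(E, Y) = -1 - Y/3 (H(E, Y) = ⅔ - (Y + 5)/3 = ⅔ - (5 + Y)/3 = ⅔ + (-5/3 - Y/3) = -1 - Y/3)
b(G) = (2 + G)/(2*G) (b(G) = (G + 2)/(G + G) = (2 + G)/((2*G)) = (2 + G)*(1/(2*G)) = (2 + G)/(2*G))
S = -784/675 (S = 13*(-1/27) + 51*(-1/75) = -13/27 - 17/25 = -784/675 ≈ -1.1615)
b(j(H(-5, 2))) - 80*S = (½)*(2 + 5)/5 - 80*(-784/675) = (½)*(⅕)*7 + 12544/135 = 7/10 + 12544/135 = 25277/270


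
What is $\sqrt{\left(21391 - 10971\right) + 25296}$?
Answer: $2 \sqrt{8929} \approx 188.99$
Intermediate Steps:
$\sqrt{\left(21391 - 10971\right) + 25296} = \sqrt{10420 + 25296} = \sqrt{35716} = 2 \sqrt{8929}$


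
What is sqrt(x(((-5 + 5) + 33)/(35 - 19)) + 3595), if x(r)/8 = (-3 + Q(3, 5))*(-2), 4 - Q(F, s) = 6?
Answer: 35*sqrt(3) ≈ 60.622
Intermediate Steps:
Q(F, s) = -2 (Q(F, s) = 4 - 1*6 = 4 - 6 = -2)
x(r) = 80 (x(r) = 8*((-3 - 2)*(-2)) = 8*(-5*(-2)) = 8*10 = 80)
sqrt(x(((-5 + 5) + 33)/(35 - 19)) + 3595) = sqrt(80 + 3595) = sqrt(3675) = 35*sqrt(3)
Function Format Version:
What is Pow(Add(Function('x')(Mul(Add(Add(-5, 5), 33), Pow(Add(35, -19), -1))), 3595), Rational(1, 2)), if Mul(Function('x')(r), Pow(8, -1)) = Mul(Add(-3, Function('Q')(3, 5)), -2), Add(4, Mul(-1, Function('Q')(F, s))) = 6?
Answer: Mul(35, Pow(3, Rational(1, 2))) ≈ 60.622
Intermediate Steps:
Function('Q')(F, s) = -2 (Function('Q')(F, s) = Add(4, Mul(-1, 6)) = Add(4, -6) = -2)
Function('x')(r) = 80 (Function('x')(r) = Mul(8, Mul(Add(-3, -2), -2)) = Mul(8, Mul(-5, -2)) = Mul(8, 10) = 80)
Pow(Add(Function('x')(Mul(Add(Add(-5, 5), 33), Pow(Add(35, -19), -1))), 3595), Rational(1, 2)) = Pow(Add(80, 3595), Rational(1, 2)) = Pow(3675, Rational(1, 2)) = Mul(35, Pow(3, Rational(1, 2)))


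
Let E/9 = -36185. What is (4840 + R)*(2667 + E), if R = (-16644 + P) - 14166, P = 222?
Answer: 8316552504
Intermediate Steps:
E = -325665 (E = 9*(-36185) = -325665)
R = -30588 (R = (-16644 + 222) - 14166 = -16422 - 14166 = -30588)
(4840 + R)*(2667 + E) = (4840 - 30588)*(2667 - 325665) = -25748*(-322998) = 8316552504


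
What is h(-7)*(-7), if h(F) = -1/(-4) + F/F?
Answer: -35/4 ≈ -8.7500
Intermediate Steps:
h(F) = 5/4 (h(F) = -1*(-1/4) + 1 = 1/4 + 1 = 5/4)
h(-7)*(-7) = (5/4)*(-7) = -35/4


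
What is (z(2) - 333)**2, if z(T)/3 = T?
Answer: 106929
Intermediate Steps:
z(T) = 3*T
(z(2) - 333)**2 = (3*2 - 333)**2 = (6 - 333)**2 = (-327)**2 = 106929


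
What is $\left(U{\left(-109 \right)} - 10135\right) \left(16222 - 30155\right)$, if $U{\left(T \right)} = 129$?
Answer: $139413598$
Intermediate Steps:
$\left(U{\left(-109 \right)} - 10135\right) \left(16222 - 30155\right) = \left(129 - 10135\right) \left(16222 - 30155\right) = \left(-10006\right) \left(-13933\right) = 139413598$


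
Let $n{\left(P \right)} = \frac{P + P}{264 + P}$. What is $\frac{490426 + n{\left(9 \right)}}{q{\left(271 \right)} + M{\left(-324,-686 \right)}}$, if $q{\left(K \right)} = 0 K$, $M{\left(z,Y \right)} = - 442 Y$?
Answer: $\frac{11157193}{6898073} \approx 1.6174$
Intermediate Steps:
$q{\left(K \right)} = 0$
$n{\left(P \right)} = \frac{2 P}{264 + P}$
$\frac{490426 + n{\left(9 \right)}}{q{\left(271 \right)} + M{\left(-324,-686 \right)}} = \frac{490426 + 2 \cdot 9 \frac{1}{264 + 9}}{0 - -303212} = \frac{490426 + 2 \cdot 9 \cdot \frac{1}{273}}{0 + 303212} = \frac{490426 + 2 \cdot 9 \cdot \frac{1}{273}}{303212} = \left(490426 + \frac{6}{91}\right) \frac{1}{303212} = \frac{44628772}{91} \cdot \frac{1}{303212} = \frac{11157193}{6898073}$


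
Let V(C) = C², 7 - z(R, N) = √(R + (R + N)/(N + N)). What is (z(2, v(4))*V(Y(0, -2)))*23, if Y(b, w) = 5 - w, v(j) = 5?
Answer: 7889 - 3381*√30/10 ≈ 6037.1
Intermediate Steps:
z(R, N) = 7 - √(R + (N + R)/(2*N)) (z(R, N) = 7 - √(R + (R + N)/(N + N)) = 7 - √(R + (N + R)/((2*N))) = 7 - √(R + (N + R)*(1/(2*N))) = 7 - √(R + (N + R)/(2*N)))
(z(2, v(4))*V(Y(0, -2)))*23 = ((7 - √(2 + 4*2 + 2*2/5)/2)*(5 - 1*(-2))²)*23 = ((7 - √(2 + 8 + 2*2*(⅕))/2)*(5 + 2)²)*23 = ((7 - √(2 + 8 + ⅘)/2)*7²)*23 = ((7 - 3*√30/10)*49)*23 = (343 - 147*√30/10)*23 = 7889 - 3381*√30/10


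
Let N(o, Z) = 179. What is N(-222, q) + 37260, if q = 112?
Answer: 37439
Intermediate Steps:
N(-222, q) + 37260 = 179 + 37260 = 37439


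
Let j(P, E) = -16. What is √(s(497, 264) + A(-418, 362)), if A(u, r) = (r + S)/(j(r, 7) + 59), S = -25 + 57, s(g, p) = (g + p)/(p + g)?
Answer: √18791/43 ≈ 3.1879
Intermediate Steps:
s(g, p) = 1 (s(g, p) = (g + p)/(g + p) = 1)
S = 32
A(u, r) = 32/43 + r/43 (A(u, r) = (r + 32)/(-16 + 59) = (32 + r)/43 = (32 + r)*(1/43) = 32/43 + r/43)
√(s(497, 264) + A(-418, 362)) = √(1 + (32/43 + (1/43)*362)) = √(1 + (32/43 + 362/43)) = √(1 + 394/43) = √(437/43) = √18791/43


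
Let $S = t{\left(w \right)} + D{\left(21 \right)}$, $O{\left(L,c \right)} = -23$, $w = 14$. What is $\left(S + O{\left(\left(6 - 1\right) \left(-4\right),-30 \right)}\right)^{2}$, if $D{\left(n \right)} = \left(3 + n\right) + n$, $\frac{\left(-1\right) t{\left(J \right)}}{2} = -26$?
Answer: $5476$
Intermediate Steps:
$t{\left(J \right)} = 52$ ($t{\left(J \right)} = \left(-2\right) \left(-26\right) = 52$)
$D{\left(n \right)} = 3 + 2 n$
$S = 97$ ($S = 52 + \left(3 + 2 \cdot 21\right) = 52 + \left(3 + 42\right) = 52 + 45 = 97$)
$\left(S + O{\left(\left(6 - 1\right) \left(-4\right),-30 \right)}\right)^{2} = \left(97 - 23\right)^{2} = 74^{2} = 5476$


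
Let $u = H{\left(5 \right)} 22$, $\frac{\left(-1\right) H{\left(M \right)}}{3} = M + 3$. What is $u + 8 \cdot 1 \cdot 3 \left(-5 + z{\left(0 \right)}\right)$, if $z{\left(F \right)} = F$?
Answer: $-648$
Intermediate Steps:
$H{\left(M \right)} = -9 - 3 M$ ($H{\left(M \right)} = - 3 \left(M + 3\right) = - 3 \left(3 + M\right) = -9 - 3 M$)
$u = -528$ ($u = \left(-9 - 15\right) 22 = \left(-24\right) 22 = -528$)
$u + 8 \cdot 1 \cdot 3 \left(-5 + z{\left(0 \right)}\right) = -528 + 8 \cdot 1 \cdot 3 \left(-5 + 0\right) = -528 + 8 \cdot 3 \left(-5\right) = -528 + 8 \left(-15\right) = -528 - 120 = -648$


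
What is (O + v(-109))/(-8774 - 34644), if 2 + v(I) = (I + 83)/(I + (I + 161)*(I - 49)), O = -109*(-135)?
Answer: -122485751/361454850 ≈ -0.33887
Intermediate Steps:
O = 14715
v(I) = -2 + (83 + I)/(I + (-49 + I)*(161 + I)) (v(I) = -2 + (I + 83)/(I + (I + 161)*(I - 49)) = -2 + (83 + I)/(I + (161 + I)*(-49 + I)) = -2 + (83 + I)/(I + (-49 + I)*(161 + I)))
(O + v(-109))/(-8774 - 34644) = (14715 + (15861 - 225*(-109) - 2*(-109)²)/(-7889 + (-109)² + 113*(-109)))/(-8774 - 34644) = (14715 + (15861 + 24525 - 2*11881)/(-7889 + 11881 - 12317))/(-43418) = (14715 + (15861 + 24525 - 23762)/(-8325))*(-1/43418) = (14715 - 1/8325*16624)*(-1/43418) = (14715 - 16624/8325)*(-1/43418) = (122485751/8325)*(-1/43418) = -122485751/361454850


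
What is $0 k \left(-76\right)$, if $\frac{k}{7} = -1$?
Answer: $0$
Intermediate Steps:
$k = -7$ ($k = 7 \left(-1\right) = -7$)
$0 k \left(-76\right) = 0 \left(-7\right) \left(-76\right) = 0 \left(-76\right) = 0$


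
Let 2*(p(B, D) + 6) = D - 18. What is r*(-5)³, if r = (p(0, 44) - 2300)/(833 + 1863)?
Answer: 286625/2696 ≈ 106.31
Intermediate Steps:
p(B, D) = -15 + D/2 (p(B, D) = -6 + (D - 18)/2 = -6 + (-18 + D)/2 = -6 + (-9 + D/2) = -15 + D/2)
r = -2293/2696 (r = ((-15 + (½)*44) - 2300)/(833 + 1863) = ((-15 + 22) - 2300)/2696 = (7 - 2300)*(1/2696) = -2293*1/2696 = -2293/2696 ≈ -0.85052)
r*(-5)³ = -2293/2696*(-5)³ = -2293/2696*(-125) = 286625/2696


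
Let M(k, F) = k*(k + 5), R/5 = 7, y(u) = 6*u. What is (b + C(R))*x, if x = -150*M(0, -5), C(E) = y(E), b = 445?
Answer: 0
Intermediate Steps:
R = 35 (R = 5*7 = 35)
M(k, F) = k*(5 + k)
C(E) = 6*E
x = 0 (x = -0*(5 + 0) = -0*5 = -150*0 = 0)
(b + C(R))*x = (445 + 6*35)*0 = (445 + 210)*0 = 655*0 = 0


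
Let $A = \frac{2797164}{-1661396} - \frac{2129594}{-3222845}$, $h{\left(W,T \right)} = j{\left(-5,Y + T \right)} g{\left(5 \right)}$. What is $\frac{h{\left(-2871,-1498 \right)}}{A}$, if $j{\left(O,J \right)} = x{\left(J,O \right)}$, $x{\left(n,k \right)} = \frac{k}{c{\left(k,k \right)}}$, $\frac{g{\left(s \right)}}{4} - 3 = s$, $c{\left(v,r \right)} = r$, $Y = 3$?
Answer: $- \frac{42835374332960}{1369181764589} \approx -31.285$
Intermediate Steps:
$g{\left(s \right)} = 12 + 4 s$
$x{\left(n,k \right)} = 1$ ($x{\left(n,k \right)} = \frac{k}{k} = 1$)
$j{\left(O,J \right)} = 1$
$h{\left(W,T \right)} = 32$ ($h{\left(W,T \right)} = 1 \left(12 + 4 \cdot 5\right) = 1 \left(12 + 20\right) = 1 \cdot 32 = 32$)
$A = - \frac{1369181764589}{1338605447905}$ ($A = 2797164 \left(- \frac{1}{1661396}\right) - - \frac{2129594}{3222845} = - \frac{699291}{415349} + \frac{2129594}{3222845} = - \frac{1369181764589}{1338605447905} \approx -1.0228$)
$\frac{h{\left(-2871,-1498 \right)}}{A} = \frac{32}{- \frac{1369181764589}{1338605447905}} = 32 \left(- \frac{1338605447905}{1369181764589}\right) = - \frac{42835374332960}{1369181764589}$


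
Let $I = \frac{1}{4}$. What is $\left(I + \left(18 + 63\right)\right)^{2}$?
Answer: $\frac{105625}{16} \approx 6601.6$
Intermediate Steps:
$I = \frac{1}{4} \approx 0.25$
$\left(I + \left(18 + 63\right)\right)^{2} = \left(\frac{1}{4} + \left(18 + 63\right)\right)^{2} = \left(\frac{1}{4} + 81\right)^{2} = \left(\frac{325}{4}\right)^{2} = \frac{105625}{16}$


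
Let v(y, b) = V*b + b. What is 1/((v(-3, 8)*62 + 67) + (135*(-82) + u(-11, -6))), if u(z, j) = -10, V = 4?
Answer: -1/8533 ≈ -0.00011719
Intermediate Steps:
v(y, b) = 5*b (v(y, b) = 4*b + b = 5*b)
1/((v(-3, 8)*62 + 67) + (135*(-82) + u(-11, -6))) = 1/(((5*8)*62 + 67) + (135*(-82) - 10)) = 1/((40*62 + 67) + (-11070 - 10)) = 1/((2480 + 67) - 11080) = 1/(2547 - 11080) = 1/(-8533) = -1/8533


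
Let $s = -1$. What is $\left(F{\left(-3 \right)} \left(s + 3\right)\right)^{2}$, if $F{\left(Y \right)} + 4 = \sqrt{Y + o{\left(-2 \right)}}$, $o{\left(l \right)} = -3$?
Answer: $40 - 32 i \sqrt{6} \approx 40.0 - 78.384 i$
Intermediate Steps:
$F{\left(Y \right)} = -4 + \sqrt{-3 + Y}$ ($F{\left(Y \right)} = -4 + \sqrt{Y - 3} = -4 + \sqrt{-3 + Y}$)
$\left(F{\left(-3 \right)} \left(s + 3\right)\right)^{2} = \left(\left(-4 + \sqrt{-3 - 3}\right) \left(-1 + 3\right)\right)^{2} = \left(\left(-4 + \sqrt{-6}\right) 2\right)^{2} = \left(\left(-4 + i \sqrt{6}\right) 2\right)^{2} = \left(-8 + 2 i \sqrt{6}\right)^{2}$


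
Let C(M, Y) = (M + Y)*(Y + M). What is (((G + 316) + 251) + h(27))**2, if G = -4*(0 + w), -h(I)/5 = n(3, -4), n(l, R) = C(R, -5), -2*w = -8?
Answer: 21316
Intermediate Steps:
w = 4 (w = -1/2*(-8) = 4)
C(M, Y) = (M + Y)**2 (C(M, Y) = (M + Y)*(M + Y) = (M + Y)**2)
n(l, R) = (-5 + R)**2 (n(l, R) = (R - 5)**2 = (-5 + R)**2)
h(I) = -405 (h(I) = -5*(-5 - 4)**2 = -5*(-9)**2 = -5*81 = -405)
G = -16 (G = -4*(0 + 4) = -4*4 = -16)
(((G + 316) + 251) + h(27))**2 = (((-16 + 316) + 251) - 405)**2 = ((300 + 251) - 405)**2 = (551 - 405)**2 = 146**2 = 21316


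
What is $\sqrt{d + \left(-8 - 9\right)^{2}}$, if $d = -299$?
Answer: $i \sqrt{10} \approx 3.1623 i$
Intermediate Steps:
$\sqrt{d + \left(-8 - 9\right)^{2}} = \sqrt{-299 + \left(-8 - 9\right)^{2}} = \sqrt{-299 + \left(-17\right)^{2}} = \sqrt{-299 + 289} = \sqrt{-10} = i \sqrt{10}$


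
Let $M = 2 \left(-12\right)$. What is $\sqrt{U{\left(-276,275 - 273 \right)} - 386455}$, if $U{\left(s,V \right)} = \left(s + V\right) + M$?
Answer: $i \sqrt{386753} \approx 621.89 i$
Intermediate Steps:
$M = -24$
$U{\left(s,V \right)} = -24 + V + s$ ($U{\left(s,V \right)} = \left(s + V\right) - 24 = \left(V + s\right) - 24 = -24 + V + s$)
$\sqrt{U{\left(-276,275 - 273 \right)} - 386455} = \sqrt{\left(-24 + \left(275 - 273\right) - 276\right) - 386455} = \sqrt{\left(-24 + 2 - 276\right) - 386455} = \sqrt{-298 - 386455} = \sqrt{-386753} = i \sqrt{386753}$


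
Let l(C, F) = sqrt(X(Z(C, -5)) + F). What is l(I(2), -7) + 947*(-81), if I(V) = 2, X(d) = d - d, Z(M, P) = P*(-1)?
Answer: -76707 + I*sqrt(7) ≈ -76707.0 + 2.6458*I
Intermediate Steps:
Z(M, P) = -P
X(d) = 0
l(C, F) = sqrt(F) (l(C, F) = sqrt(0 + F) = sqrt(F))
l(I(2), -7) + 947*(-81) = sqrt(-7) + 947*(-81) = I*sqrt(7) - 76707 = -76707 + I*sqrt(7)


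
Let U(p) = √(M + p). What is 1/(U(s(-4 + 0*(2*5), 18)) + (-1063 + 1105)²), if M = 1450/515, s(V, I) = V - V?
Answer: 90846/160252199 - √29870/320504398 ≈ 0.00056635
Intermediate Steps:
s(V, I) = 0
M = 290/103 (M = 1450*(1/515) = 290/103 ≈ 2.8155)
U(p) = √(290/103 + p)
1/(U(s(-4 + 0*(2*5), 18)) + (-1063 + 1105)²) = 1/(√(29870 + 10609*0)/103 + (-1063 + 1105)²) = 1/(√(29870 + 0)/103 + 42²) = 1/(√29870/103 + 1764) = 1/(1764 + √29870/103)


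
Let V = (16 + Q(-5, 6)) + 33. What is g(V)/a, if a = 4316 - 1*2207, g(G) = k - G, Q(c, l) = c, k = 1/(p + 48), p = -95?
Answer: -2069/99123 ≈ -0.020873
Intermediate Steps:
k = -1/47 (k = 1/(-95 + 48) = 1/(-47) = -1/47 ≈ -0.021277)
V = 44 (V = (16 - 5) + 33 = 11 + 33 = 44)
g(G) = -1/47 - G
a = 2109 (a = 4316 - 2207 = 2109)
g(V)/a = (-1/47 - 1*44)/2109 = (-1/47 - 44)*(1/2109) = -2069/47*1/2109 = -2069/99123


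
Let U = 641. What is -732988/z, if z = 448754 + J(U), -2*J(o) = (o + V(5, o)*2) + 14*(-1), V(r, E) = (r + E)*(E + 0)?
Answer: -1465976/68709 ≈ -21.336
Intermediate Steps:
V(r, E) = E*(E + r) (V(r, E) = (E + r)*E = E*(E + r))
J(o) = 7 - o/2 - o*(5 + o) (J(o) = -((o + (o*(o + 5))*2) + 14*(-1))/2 = -((o + (o*(5 + o))*2) - 14)/2 = -((o + 2*o*(5 + o)) - 14)/2 = -(-14 + o + 2*o*(5 + o))/2 = 7 - o/2 - o*(5 + o))
z = 68709/2 (z = 448754 + (7 - 1*641² - 11/2*641) = 448754 + (7 - 1*410881 - 7051/2) = 448754 + (7 - 410881 - 7051/2) = 448754 - 828799/2 = 68709/2 ≈ 34355.)
-732988/z = -732988/68709/2 = -732988*2/68709 = -1465976/68709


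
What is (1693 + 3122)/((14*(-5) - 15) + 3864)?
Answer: 4815/3779 ≈ 1.2741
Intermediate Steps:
(1693 + 3122)/((14*(-5) - 15) + 3864) = 4815/((-70 - 15) + 3864) = 4815/(-85 + 3864) = 4815/3779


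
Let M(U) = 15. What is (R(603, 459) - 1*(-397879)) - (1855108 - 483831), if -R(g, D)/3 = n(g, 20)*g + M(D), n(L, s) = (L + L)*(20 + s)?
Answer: -88239603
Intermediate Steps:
n(L, s) = 2*L*(20 + s) (n(L, s) = (2*L)*(20 + s) = 2*L*(20 + s))
R(g, D) = -45 - 240*g**2 (R(g, D) = -3*((2*g*(20 + 20))*g + 15) = -3*((2*g*40)*g + 15) = -3*((80*g)*g + 15) = -3*(80*g**2 + 15) = -3*(15 + 80*g**2) = -45 - 240*g**2)
(R(603, 459) - 1*(-397879)) - (1855108 - 483831) = ((-45 - 240*603**2) - 1*(-397879)) - (1855108 - 483831) = ((-45 - 240*363609) + 397879) - 1*1371277 = ((-45 - 87266160) + 397879) - 1371277 = (-87266205 + 397879) - 1371277 = -86868326 - 1371277 = -88239603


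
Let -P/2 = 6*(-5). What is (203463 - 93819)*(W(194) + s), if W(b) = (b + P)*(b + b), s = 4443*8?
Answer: 14702821824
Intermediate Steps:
s = 35544
P = 60 (P = -12*(-5) = -2*(-30) = 60)
W(b) = 2*b*(60 + b) (W(b) = (b + 60)*(b + b) = (60 + b)*(2*b) = 2*b*(60 + b))
(203463 - 93819)*(W(194) + s) = (203463 - 93819)*(2*194*(60 + 194) + 35544) = 109644*(2*194*254 + 35544) = 109644*(98552 + 35544) = 109644*134096 = 14702821824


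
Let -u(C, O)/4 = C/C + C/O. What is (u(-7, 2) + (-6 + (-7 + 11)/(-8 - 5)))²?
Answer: 2304/169 ≈ 13.633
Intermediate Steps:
u(C, O) = -4 - 4*C/O (u(C, O) = -4*(C/C + C/O) = -4*(1 + C/O) = -4 - 4*C/O)
(u(-7, 2) + (-6 + (-7 + 11)/(-8 - 5)))² = ((-4 - 4*(-7)/2) + (-6 + (-7 + 11)/(-8 - 5)))² = ((-4 - 4*(-7)*½) + (-6 + 4/(-13)))² = ((-4 + 14) + (-6 + 4*(-1/13)))² = (10 + (-6 - 4/13))² = (10 - 82/13)² = (48/13)² = 2304/169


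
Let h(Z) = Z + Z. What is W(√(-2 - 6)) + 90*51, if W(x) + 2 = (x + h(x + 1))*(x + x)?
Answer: 4540 + 8*I*√2 ≈ 4540.0 + 11.314*I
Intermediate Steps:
h(Z) = 2*Z
W(x) = -2 + 2*x*(2 + 3*x) (W(x) = -2 + (x + 2*(x + 1))*(x + x) = -2 + (x + 2*(1 + x))*(2*x) = -2 + (x + (2 + 2*x))*(2*x) = -2 + (2 + 3*x)*(2*x) = -2 + 2*x*(2 + 3*x))
W(√(-2 - 6)) + 90*51 = (-2 + 4*√(-2 - 6) + 6*(√(-2 - 6))²) + 90*51 = (-2 + 4*√(-8) + 6*(√(-8))²) + 4590 = (-2 + 4*(2*I*√2) + 6*(2*I*√2)²) + 4590 = (-2 + 8*I*√2 + 6*(-8)) + 4590 = (-2 + 8*I*√2 - 48) + 4590 = (-50 + 8*I*√2) + 4590 = 4540 + 8*I*√2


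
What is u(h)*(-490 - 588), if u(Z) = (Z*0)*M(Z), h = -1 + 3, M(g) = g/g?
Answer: 0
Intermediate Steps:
M(g) = 1
h = 2
u(Z) = 0 (u(Z) = (Z*0)*1 = 0*1 = 0)
u(h)*(-490 - 588) = 0*(-490 - 588) = 0*(-1078) = 0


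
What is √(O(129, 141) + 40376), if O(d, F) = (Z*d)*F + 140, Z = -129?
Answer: I*√2305865 ≈ 1518.5*I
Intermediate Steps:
O(d, F) = 140 - 129*F*d (O(d, F) = (-129*d)*F + 140 = -129*F*d + 140 = 140 - 129*F*d)
√(O(129, 141) + 40376) = √((140 - 129*141*129) + 40376) = √((140 - 2346381) + 40376) = √(-2346241 + 40376) = √(-2305865) = I*√2305865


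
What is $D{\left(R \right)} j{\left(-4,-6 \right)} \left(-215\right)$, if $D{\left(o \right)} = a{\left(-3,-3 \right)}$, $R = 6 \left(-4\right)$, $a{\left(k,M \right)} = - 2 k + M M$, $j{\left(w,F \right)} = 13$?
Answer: $-41925$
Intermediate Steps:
$a{\left(k,M \right)} = M^{2} - 2 k$ ($a{\left(k,M \right)} = - 2 k + M^{2} = M^{2} - 2 k$)
$R = -24$
$D{\left(o \right)} = 15$ ($D{\left(o \right)} = \left(-3\right)^{2} - -6 = 9 + 6 = 15$)
$D{\left(R \right)} j{\left(-4,-6 \right)} \left(-215\right) = 15 \cdot 13 \left(-215\right) = 195 \left(-215\right) = -41925$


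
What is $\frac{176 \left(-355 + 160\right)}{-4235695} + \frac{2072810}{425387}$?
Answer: $\frac{1758878046958}{360361917793} \approx 4.8809$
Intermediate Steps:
$\frac{176 \left(-355 + 160\right)}{-4235695} + \frac{2072810}{425387} = 176 \left(-195\right) \left(- \frac{1}{4235695}\right) + 2072810 \cdot \frac{1}{425387} = \left(-34320\right) \left(- \frac{1}{4235695}\right) + \frac{2072810}{425387} = \frac{6864}{847139} + \frac{2072810}{425387} = \frac{1758878046958}{360361917793}$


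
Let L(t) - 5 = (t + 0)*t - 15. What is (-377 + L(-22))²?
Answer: 9409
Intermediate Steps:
L(t) = -10 + t² (L(t) = 5 + ((t + 0)*t - 15) = 5 + (t*t - 15) = 5 + (t² - 15) = 5 + (-15 + t²) = -10 + t²)
(-377 + L(-22))² = (-377 + (-10 + (-22)²))² = (-377 + (-10 + 484))² = (-377 + 474)² = 97² = 9409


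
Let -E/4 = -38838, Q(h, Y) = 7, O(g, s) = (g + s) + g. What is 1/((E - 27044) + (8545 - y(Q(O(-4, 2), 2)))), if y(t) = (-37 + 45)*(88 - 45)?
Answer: 1/136509 ≈ 7.3255e-6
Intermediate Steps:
O(g, s) = s + 2*g
E = 155352 (E = -4*(-38838) = 155352)
y(t) = 344 (y(t) = 8*43 = 344)
1/((E - 27044) + (8545 - y(Q(O(-4, 2), 2)))) = 1/((155352 - 27044) + (8545 - 1*344)) = 1/(128308 + (8545 - 344)) = 1/(128308 + 8201) = 1/136509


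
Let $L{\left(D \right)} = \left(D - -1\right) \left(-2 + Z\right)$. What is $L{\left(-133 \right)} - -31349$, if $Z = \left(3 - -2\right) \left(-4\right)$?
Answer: $34253$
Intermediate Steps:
$Z = -20$ ($Z = \left(3 + 2\right) \left(-4\right) = 5 \left(-4\right) = -20$)
$L{\left(D \right)} = -22 - 22 D$ ($L{\left(D \right)} = \left(D - -1\right) \left(-2 - 20\right) = \left(D + 1\right) \left(-22\right) = \left(1 + D\right) \left(-22\right) = -22 - 22 D$)
$L{\left(-133 \right)} - -31349 = \left(-22 - -2926\right) - -31349 = \left(-22 + 2926\right) + 31349 = 2904 + 31349 = 34253$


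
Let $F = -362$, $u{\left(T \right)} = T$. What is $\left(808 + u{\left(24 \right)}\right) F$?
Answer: $-301184$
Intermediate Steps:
$\left(808 + u{\left(24 \right)}\right) F = \left(808 + 24\right) \left(-362\right) = 832 \left(-362\right) = -301184$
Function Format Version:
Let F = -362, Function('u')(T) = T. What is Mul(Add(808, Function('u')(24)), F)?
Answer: -301184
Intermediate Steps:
Mul(Add(808, Function('u')(24)), F) = Mul(Add(808, 24), -362) = Mul(832, -362) = -301184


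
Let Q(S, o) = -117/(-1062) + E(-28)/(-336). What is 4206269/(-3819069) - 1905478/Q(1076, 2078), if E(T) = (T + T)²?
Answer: 2576098060365343/12469260285 ≈ 2.0660e+5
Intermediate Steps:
E(T) = 4*T² (E(T) = (2*T)² = 4*T²)
Q(S, o) = -3265/354 (Q(S, o) = -117/(-1062) + (4*(-28)²)/(-336) = -117*(-1/1062) + (4*784)*(-1/336) = 13/118 + 3136*(-1/336) = 13/118 - 28/3 = -3265/354)
4206269/(-3819069) - 1905478/Q(1076, 2078) = 4206269/(-3819069) - 1905478/(-3265/354) = 4206269*(-1/3819069) - 1905478*(-354/3265) = -4206269/3819069 + 674539212/3265 = 2576098060365343/12469260285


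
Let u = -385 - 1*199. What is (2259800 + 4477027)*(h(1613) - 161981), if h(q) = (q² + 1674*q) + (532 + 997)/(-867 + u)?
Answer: 50243699864372667/1451 ≈ 3.4627e+13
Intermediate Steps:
u = -584 (u = -385 - 199 = -584)
h(q) = -1529/1451 + q² + 1674*q (h(q) = (q² + 1674*q) + (532 + 997)/(-867 - 584) = (q² + 1674*q) + 1529/(-1451) = (q² + 1674*q) + 1529*(-1/1451) = (q² + 1674*q) - 1529/1451 = -1529/1451 + q² + 1674*q)
(2259800 + 4477027)*(h(1613) - 161981) = (2259800 + 4477027)*((-1529/1451 + 1613² + 1674*1613) - 161981) = 6736827*((-1529/1451 + 2601769 + 2700162) - 161981) = 6736827*(7693100352/1451 - 161981) = 6736827*(7458065921/1451) = 50243699864372667/1451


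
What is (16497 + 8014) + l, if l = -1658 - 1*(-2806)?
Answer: 25659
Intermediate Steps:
l = 1148 (l = -1658 + 2806 = 1148)
(16497 + 8014) + l = (16497 + 8014) + 1148 = 24511 + 1148 = 25659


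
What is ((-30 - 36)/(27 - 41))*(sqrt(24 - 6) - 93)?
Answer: -3069/7 + 99*sqrt(2)/7 ≈ -418.43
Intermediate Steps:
((-30 - 36)/(27 - 41))*(sqrt(24 - 6) - 93) = (-66/(-14))*(sqrt(18) - 93) = (-66*(-1/14))*(3*sqrt(2) - 93) = 33*(-93 + 3*sqrt(2))/7 = -3069/7 + 99*sqrt(2)/7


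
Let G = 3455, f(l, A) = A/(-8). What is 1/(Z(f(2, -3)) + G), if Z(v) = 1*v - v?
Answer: 1/3455 ≈ 0.00028944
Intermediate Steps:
f(l, A) = -A/8 (f(l, A) = A*(-⅛) = -A/8)
Z(v) = 0 (Z(v) = v - v = 0)
1/(Z(f(2, -3)) + G) = 1/(0 + 3455) = 1/3455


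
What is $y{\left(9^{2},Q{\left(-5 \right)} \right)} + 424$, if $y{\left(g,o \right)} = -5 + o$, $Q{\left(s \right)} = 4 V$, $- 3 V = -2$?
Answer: $\frac{1265}{3} \approx 421.67$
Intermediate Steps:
$V = \frac{2}{3}$ ($V = \left(- \frac{1}{3}\right) \left(-2\right) = \frac{2}{3} \approx 0.66667$)
$Q{\left(s \right)} = \frac{8}{3}$ ($Q{\left(s \right)} = 4 \cdot \frac{2}{3} = \frac{8}{3}$)
$y{\left(9^{2},Q{\left(-5 \right)} \right)} + 424 = \left(-5 + \frac{8}{3}\right) + 424 = - \frac{7}{3} + 424 = \frac{1265}{3}$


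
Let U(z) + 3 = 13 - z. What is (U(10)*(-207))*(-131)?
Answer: 0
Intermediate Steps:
U(z) = 10 - z (U(z) = -3 + (13 - z) = 10 - z)
(U(10)*(-207))*(-131) = ((10 - 1*10)*(-207))*(-131) = ((10 - 10)*(-207))*(-131) = (0*(-207))*(-131) = 0*(-131) = 0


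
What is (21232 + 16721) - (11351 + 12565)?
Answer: 14037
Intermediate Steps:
(21232 + 16721) - (11351 + 12565) = 37953 - 1*23916 = 37953 - 23916 = 14037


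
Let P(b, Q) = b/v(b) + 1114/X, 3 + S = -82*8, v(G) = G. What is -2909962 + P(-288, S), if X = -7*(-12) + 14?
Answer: -142587532/49 ≈ -2.9099e+6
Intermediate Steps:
X = 98 (X = 84 + 14 = 98)
S = -659 (S = -3 - 82*8 = -3 - 656 = -659)
P(b, Q) = 606/49 (P(b, Q) = b/b + 1114/98 = 1 + 1114*(1/98) = 1 + 557/49 = 606/49)
-2909962 + P(-288, S) = -2909962 + 606/49 = -142587532/49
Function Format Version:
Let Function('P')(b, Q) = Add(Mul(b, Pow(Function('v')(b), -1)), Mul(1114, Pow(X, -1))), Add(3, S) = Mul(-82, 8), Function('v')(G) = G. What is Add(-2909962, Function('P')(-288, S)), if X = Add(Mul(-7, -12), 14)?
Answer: Rational(-142587532, 49) ≈ -2.9099e+6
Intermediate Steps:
X = 98 (X = Add(84, 14) = 98)
S = -659 (S = Add(-3, Mul(-82, 8)) = Add(-3, -656) = -659)
Function('P')(b, Q) = Rational(606, 49) (Function('P')(b, Q) = Add(Mul(b, Pow(b, -1)), Mul(1114, Pow(98, -1))) = Add(1, Mul(1114, Rational(1, 98))) = Add(1, Rational(557, 49)) = Rational(606, 49))
Add(-2909962, Function('P')(-288, S)) = Add(-2909962, Rational(606, 49)) = Rational(-142587532, 49)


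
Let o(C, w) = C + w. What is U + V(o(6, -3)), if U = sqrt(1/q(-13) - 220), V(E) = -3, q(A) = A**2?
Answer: -3 + 27*I*sqrt(51)/13 ≈ -3.0 + 14.832*I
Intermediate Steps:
U = 27*I*sqrt(51)/13 (U = sqrt(1/((-13)**2) - 220) = sqrt(1/169 - 220) = sqrt(-37179/169) = 27*I*sqrt(51)/13 ≈ 14.832*I)
U + V(o(6, -3)) = 27*I*sqrt(51)/13 - 3 = -3 + 27*I*sqrt(51)/13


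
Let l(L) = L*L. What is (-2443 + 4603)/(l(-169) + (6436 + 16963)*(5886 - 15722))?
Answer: -720/76708001 ≈ -9.3862e-6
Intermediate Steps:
l(L) = L²
(-2443 + 4603)/(l(-169) + (6436 + 16963)*(5886 - 15722)) = (-2443 + 4603)/((-169)² + (6436 + 16963)*(5886 - 15722)) = 2160/(28561 + 23399*(-9836)) = 2160/(28561 - 230152564) = 2160/(-230124003) = 2160*(-1/230124003) = -720/76708001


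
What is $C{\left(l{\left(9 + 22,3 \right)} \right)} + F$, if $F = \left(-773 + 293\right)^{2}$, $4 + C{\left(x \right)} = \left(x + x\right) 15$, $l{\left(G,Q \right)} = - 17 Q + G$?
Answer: $229796$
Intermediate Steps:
$l{\left(G,Q \right)} = G - 17 Q$
$C{\left(x \right)} = -4 + 30 x$ ($C{\left(x \right)} = -4 + \left(x + x\right) 15 = -4 + 2 x 15 = -4 + 30 x$)
$F = 230400$ ($F = \left(-480\right)^{2} = 230400$)
$C{\left(l{\left(9 + 22,3 \right)} \right)} + F = \left(-4 + 30 \left(\left(9 + 22\right) - 51\right)\right) + 230400 = \left(-4 + 30 \left(31 - 51\right)\right) + 230400 = \left(-4 + 30 \left(-20\right)\right) + 230400 = \left(-4 - 600\right) + 230400 = -604 + 230400 = 229796$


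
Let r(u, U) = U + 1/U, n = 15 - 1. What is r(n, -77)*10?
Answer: -59300/77 ≈ -770.13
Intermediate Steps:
n = 14
r(n, -77)*10 = (-77 + 1/(-77))*10 = (-77 - 1/77)*10 = -5930/77*10 = -59300/77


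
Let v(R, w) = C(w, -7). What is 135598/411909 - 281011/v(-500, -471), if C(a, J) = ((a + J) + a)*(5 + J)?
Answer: -115493594995/781803282 ≈ -147.73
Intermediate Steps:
C(a, J) = (5 + J)*(J + 2*a) (C(a, J) = ((J + a) + a)*(5 + J) = (J + 2*a)*(5 + J) = (5 + J)*(J + 2*a))
v(R, w) = 14 - 4*w (v(R, w) = (-7)**2 + 5*(-7) + 10*w + 2*(-7)*w = 49 - 35 + 10*w - 14*w = 14 - 4*w)
135598/411909 - 281011/v(-500, -471) = 135598/411909 - 281011/(14 - 4*(-471)) = 135598*(1/411909) - 281011/(14 + 1884) = 135598/411909 - 281011/1898 = -115493594995/781803282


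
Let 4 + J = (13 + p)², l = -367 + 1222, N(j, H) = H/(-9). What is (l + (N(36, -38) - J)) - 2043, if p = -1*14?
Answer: -10627/9 ≈ -1180.8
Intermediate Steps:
p = -14
N(j, H) = -H/9 (N(j, H) = H*(-⅑) = -H/9)
l = 855
J = -3 (J = -4 + (13 - 14)² = -4 + (-1)² = -4 + 1 = -3)
(l + (N(36, -38) - J)) - 2043 = (855 + (-⅑*(-38) - 1*(-3))) - 2043 = (855 + (38/9 + 3)) - 2043 = (855 + 65/9) - 2043 = 7760/9 - 2043 = -10627/9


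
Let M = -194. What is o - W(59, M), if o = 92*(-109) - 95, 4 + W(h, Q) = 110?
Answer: -10229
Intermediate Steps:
W(h, Q) = 106 (W(h, Q) = -4 + 110 = 106)
o = -10123 (o = -10028 - 95 = -10123)
o - W(59, M) = -10123 - 1*106 = -10123 - 106 = -10229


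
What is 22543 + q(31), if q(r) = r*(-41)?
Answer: 21272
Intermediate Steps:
q(r) = -41*r
22543 + q(31) = 22543 - 41*31 = 22543 - 1271 = 21272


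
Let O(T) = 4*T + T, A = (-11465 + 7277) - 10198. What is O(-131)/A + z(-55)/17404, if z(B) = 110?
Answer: 1622760/31296743 ≈ 0.051851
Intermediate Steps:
A = -14386 (A = -4188 - 10198 = -14386)
O(T) = 5*T
O(-131)/A + z(-55)/17404 = (5*(-131))/(-14386) + 110/17404 = -655*(-1/14386) + 110*(1/17404) = 655/14386 + 55/8702 = 1622760/31296743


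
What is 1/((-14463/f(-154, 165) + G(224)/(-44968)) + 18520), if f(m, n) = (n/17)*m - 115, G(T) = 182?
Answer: 87896380/1628630339507 ≈ 5.3970e-5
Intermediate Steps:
f(m, n) = -115 + m*n/17 (f(m, n) = (n*(1/17))*m - 115 = (n/17)*m - 115 = m*n/17 - 115 = -115 + m*n/17)
1/((-14463/f(-154, 165) + G(224)/(-44968)) + 18520) = 1/((-14463/(-115 + (1/17)*(-154)*165) + 182/(-44968)) + 18520) = 1/((-14463/(-115 - 25410/17) + 182*(-1/44968)) + 18520) = 1/((-14463/(-27365/17) - 13/3212) + 18520) = 1/((-14463*(-17/27365) - 13/3212) + 18520) = 1/((245871/27365 - 13/3212) + 18520) = 1/(789381907/87896380 + 18520) = 1/(1628630339507/87896380) = 87896380/1628630339507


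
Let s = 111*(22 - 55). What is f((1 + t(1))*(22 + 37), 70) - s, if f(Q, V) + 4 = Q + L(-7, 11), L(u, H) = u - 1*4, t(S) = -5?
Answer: 3412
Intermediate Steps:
L(u, H) = -4 + u (L(u, H) = u - 4 = -4 + u)
f(Q, V) = -15 + Q (f(Q, V) = -4 + (Q + (-4 - 7)) = -4 + (Q - 11) = -4 + (-11 + Q) = -15 + Q)
s = -3663 (s = 111*(-33) = -3663)
f((1 + t(1))*(22 + 37), 70) - s = (-15 + (1 - 5)*(22 + 37)) - 1*(-3663) = (-15 - 4*59) + 3663 = (-15 - 236) + 3663 = -251 + 3663 = 3412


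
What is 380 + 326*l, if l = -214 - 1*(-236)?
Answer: 7552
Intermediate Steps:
l = 22 (l = -214 + 236 = 22)
380 + 326*l = 380 + 326*22 = 380 + 7172 = 7552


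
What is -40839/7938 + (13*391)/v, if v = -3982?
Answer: -16914146/2634093 ≈ -6.4212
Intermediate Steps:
-40839/7938 + (13*391)/v = -40839/7938 + (13*391)/(-3982) = -40839*1/7938 + 5083*(-1/3982) = -13613/2646 - 5083/3982 = -16914146/2634093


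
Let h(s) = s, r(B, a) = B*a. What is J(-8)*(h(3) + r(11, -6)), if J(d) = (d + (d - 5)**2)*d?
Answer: 81144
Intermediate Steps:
J(d) = d*(d + (-5 + d)**2) (J(d) = (d + (-5 + d)**2)*d = d*(d + (-5 + d)**2))
J(-8)*(h(3) + r(11, -6)) = (-8*(-8 + (-5 - 8)**2))*(3 + 11*(-6)) = (-8*(-8 + (-13)**2))*(3 - 66) = -8*(-8 + 169)*(-63) = -8*161*(-63) = -1288*(-63) = 81144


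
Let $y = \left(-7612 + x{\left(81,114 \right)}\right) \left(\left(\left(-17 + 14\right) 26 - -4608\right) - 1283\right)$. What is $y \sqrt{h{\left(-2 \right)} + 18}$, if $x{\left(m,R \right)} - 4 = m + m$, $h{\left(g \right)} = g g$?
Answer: $- 24177162 \sqrt{22} \approx -1.134 \cdot 10^{8}$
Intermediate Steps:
$h{\left(g \right)} = g^{2}$
$x{\left(m,R \right)} = 4 + 2 m$ ($x{\left(m,R \right)} = 4 + \left(m + m\right) = 4 + 2 m$)
$y = -24177162$ ($y = \left(-7612 + \left(4 + 2 \cdot 81\right)\right) \left(\left(\left(-17 + 14\right) 26 - -4608\right) - 1283\right) = \left(-7612 + \left(4 + 162\right)\right) \left(\left(\left(-3\right) 26 + 4608\right) - 1283\right) = \left(-7612 + 166\right) \left(\left(-78 + 4608\right) - 1283\right) = - 7446 \left(4530 - 1283\right) = \left(-7446\right) 3247 = -24177162$)
$y \sqrt{h{\left(-2 \right)} + 18} = - 24177162 \sqrt{\left(-2\right)^{2} + 18} = - 24177162 \sqrt{4 + 18} = - 24177162 \sqrt{22}$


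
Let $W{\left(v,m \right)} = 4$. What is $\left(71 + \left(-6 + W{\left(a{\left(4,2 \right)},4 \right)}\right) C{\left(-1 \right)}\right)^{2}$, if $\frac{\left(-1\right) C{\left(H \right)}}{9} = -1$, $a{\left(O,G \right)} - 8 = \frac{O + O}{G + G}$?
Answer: $2809$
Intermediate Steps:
$a{\left(O,G \right)} = 8 + \frac{O}{G}$ ($a{\left(O,G \right)} = 8 + \frac{O + O}{G + G} = 8 + \frac{2 O}{2 G} = 8 + 2 O \frac{1}{2 G} = 8 + \frac{O}{G}$)
$C{\left(H \right)} = 9$ ($C{\left(H \right)} = \left(-9\right) \left(-1\right) = 9$)
$\left(71 + \left(-6 + W{\left(a{\left(4,2 \right)},4 \right)}\right) C{\left(-1 \right)}\right)^{2} = \left(71 + \left(-6 + 4\right) 9\right)^{2} = \left(71 - 18\right)^{2} = 53^{2} = 2809$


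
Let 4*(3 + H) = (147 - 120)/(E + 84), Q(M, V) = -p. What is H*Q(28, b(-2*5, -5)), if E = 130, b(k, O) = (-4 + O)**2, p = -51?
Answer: -129591/856 ≈ -151.39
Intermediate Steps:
Q(M, V) = 51 (Q(M, V) = -1*(-51) = 51)
H = -2541/856 (H = -3 + ((147 - 120)/(130 + 84))/4 = -3 + (27/214)/4 = -3 + (27*(1/214))/4 = -3 + (1/4)*(27/214) = -3 + 27/856 = -2541/856 ≈ -2.9685)
H*Q(28, b(-2*5, -5)) = -2541/856*51 = -129591/856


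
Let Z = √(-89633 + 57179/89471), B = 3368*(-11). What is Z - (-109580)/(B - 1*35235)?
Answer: -109580/72283 + 2*I*√179378103216511/89471 ≈ -1.516 + 299.39*I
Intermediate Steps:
B = -37048
Z = 2*I*√179378103216511/89471 (Z = √(-89633 + 57179*(1/89471)) = √(-89633 + 57179/89471) = √(-8019496964/89471) = 2*I*√179378103216511/89471 ≈ 299.39*I)
Z - (-109580)/(B - 1*35235) = 2*I*√179378103216511/89471 - (-109580)/(-37048 - 1*35235) = 2*I*√179378103216511/89471 - (-109580)/(-37048 - 35235) = 2*I*√179378103216511/89471 - (-109580)/(-72283) = 2*I*√179378103216511/89471 - (-109580)*(-1)/72283 = 2*I*√179378103216511/89471 - 1*109580/72283 = 2*I*√179378103216511/89471 - 109580/72283 = -109580/72283 + 2*I*√179378103216511/89471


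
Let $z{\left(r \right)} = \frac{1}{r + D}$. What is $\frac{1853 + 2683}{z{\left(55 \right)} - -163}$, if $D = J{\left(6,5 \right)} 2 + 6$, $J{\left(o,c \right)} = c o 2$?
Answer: $\frac{102627}{3688} \approx 27.827$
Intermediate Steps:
$J{\left(o,c \right)} = 2 c o$
$D = 126$ ($D = 2 \cdot 5 \cdot 6 \cdot 2 + 6 = 60 \cdot 2 + 6 = 120 + 6 = 126$)
$z{\left(r \right)} = \frac{1}{126 + r}$ ($z{\left(r \right)} = \frac{1}{r + 126} = \frac{1}{126 + r}$)
$\frac{1853 + 2683}{z{\left(55 \right)} - -163} = \frac{1853 + 2683}{\frac{1}{126 + 55} - -163} = \frac{4536}{\frac{1}{181} + \left(180 - 17\right)} = \frac{4536}{\frac{1}{181} + 163} = \frac{4536}{\frac{29504}{181}} = 4536 \cdot \frac{181}{29504} = \frac{102627}{3688}$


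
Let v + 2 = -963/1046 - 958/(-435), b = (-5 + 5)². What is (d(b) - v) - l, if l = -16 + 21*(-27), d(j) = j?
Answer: 265597687/455010 ≈ 583.72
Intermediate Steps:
b = 0 (b = 0² = 0)
l = -583 (l = -16 - 567 = -583)
v = -326857/455010 (v = -2 + (-963/1046 - 958/(-435)) = -2 + (-963*1/1046 - 958*(-1/435)) = -2 + (-963/1046 + 958/435) = -2 + 583163/455010 = -326857/455010 ≈ -0.71835)
(d(b) - v) - l = (0 - 1*(-326857/455010)) - 1*(-583) = (0 + 326857/455010) + 583 = 326857/455010 + 583 = 265597687/455010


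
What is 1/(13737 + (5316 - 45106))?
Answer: -1/26053 ≈ -3.8383e-5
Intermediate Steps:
1/(13737 + (5316 - 45106)) = 1/(13737 - 39790) = 1/(-26053) = -1/26053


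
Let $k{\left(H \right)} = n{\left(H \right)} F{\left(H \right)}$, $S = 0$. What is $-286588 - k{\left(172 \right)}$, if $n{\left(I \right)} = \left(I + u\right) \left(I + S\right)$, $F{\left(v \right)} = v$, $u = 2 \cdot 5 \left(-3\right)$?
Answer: $-4487516$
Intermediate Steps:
$u = -30$ ($u = 10 \left(-3\right) = -30$)
$n{\left(I \right)} = I \left(-30 + I\right)$ ($n{\left(I \right)} = \left(I - 30\right) \left(I + 0\right) = \left(-30 + I\right) I = I \left(-30 + I\right)$)
$k{\left(H \right)} = H^{2} \left(-30 + H\right)$ ($k{\left(H \right)} = H \left(-30 + H\right) H = H^{2} \left(-30 + H\right)$)
$-286588 - k{\left(172 \right)} = -286588 - 172^{2} \left(-30 + 172\right) = -286588 - 29584 \cdot 142 = -286588 - 4200928 = -4487516$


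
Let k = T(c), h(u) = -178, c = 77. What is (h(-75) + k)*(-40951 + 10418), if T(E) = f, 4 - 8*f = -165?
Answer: 38318915/8 ≈ 4.7899e+6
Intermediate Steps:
f = 169/8 (f = ½ - ⅛*(-165) = ½ + 165/8 = 169/8 ≈ 21.125)
T(E) = 169/8
k = 169/8 ≈ 21.125
(h(-75) + k)*(-40951 + 10418) = (-178 + 169/8)*(-40951 + 10418) = -1255/8*(-30533) = 38318915/8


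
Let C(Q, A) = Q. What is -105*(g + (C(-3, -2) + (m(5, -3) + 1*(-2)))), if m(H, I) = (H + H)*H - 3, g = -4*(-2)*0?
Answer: -4410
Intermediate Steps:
g = 0 (g = 8*0 = 0)
m(H, I) = -3 + 2*H² (m(H, I) = (2*H)*H - 3 = 2*H² - 3 = -3 + 2*H²)
-105*(g + (C(-3, -2) + (m(5, -3) + 1*(-2)))) = -105*(0 + (-3 + ((-3 + 2*5²) + 1*(-2)))) = -105*(0 + (-3 + ((-3 + 2*25) - 2))) = -105*(0 + (-3 + ((-3 + 50) - 2))) = -105*(0 + (-3 + (47 - 2))) = -105*(0 + (-3 + 45)) = -105*(0 + 42) = -105*42 = -4410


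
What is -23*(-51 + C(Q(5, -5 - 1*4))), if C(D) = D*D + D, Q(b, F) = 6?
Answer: 207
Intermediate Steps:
C(D) = D + D**2 (C(D) = D**2 + D = D + D**2)
-23*(-51 + C(Q(5, -5 - 1*4))) = -23*(-51 + 6*(1 + 6)) = -23*(-51 + 6*7) = -23*(-51 + 42) = -23*(-9) = 207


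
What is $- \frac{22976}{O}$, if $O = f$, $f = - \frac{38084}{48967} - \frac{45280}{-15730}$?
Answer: $- \frac{442432122704}{40454111} \approx -10937.0$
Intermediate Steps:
$f = \frac{161816444}{77025091}$ ($f = \left(-38084\right) \frac{1}{48967} - - \frac{4528}{1573} = - \frac{38084}{48967} + \frac{4528}{1573} = \frac{161816444}{77025091} \approx 2.1008$)
$O = \frac{161816444}{77025091} \approx 2.1008$
$- \frac{22976}{O} = - \frac{22976}{\frac{161816444}{77025091}} = \left(-22976\right) \frac{77025091}{161816444} = - \frac{442432122704}{40454111}$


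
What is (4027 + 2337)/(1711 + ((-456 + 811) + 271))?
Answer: 6364/2337 ≈ 2.7231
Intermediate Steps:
(4027 + 2337)/(1711 + ((-456 + 811) + 271)) = 6364/(1711 + (355 + 271)) = 6364/(1711 + 626) = 6364/2337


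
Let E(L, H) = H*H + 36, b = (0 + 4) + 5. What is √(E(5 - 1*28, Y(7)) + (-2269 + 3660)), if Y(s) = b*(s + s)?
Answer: 11*√143 ≈ 131.54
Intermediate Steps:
b = 9 (b = 4 + 5 = 9)
Y(s) = 18*s (Y(s) = 9*(s + s) = 9*(2*s) = 18*s)
E(L, H) = 36 + H² (E(L, H) = H² + 36 = 36 + H²)
√(E(5 - 1*28, Y(7)) + (-2269 + 3660)) = √((36 + (18*7)²) + (-2269 + 3660)) = √((36 + 126²) + 1391) = √((36 + 15876) + 1391) = √(15912 + 1391) = √17303 = 11*√143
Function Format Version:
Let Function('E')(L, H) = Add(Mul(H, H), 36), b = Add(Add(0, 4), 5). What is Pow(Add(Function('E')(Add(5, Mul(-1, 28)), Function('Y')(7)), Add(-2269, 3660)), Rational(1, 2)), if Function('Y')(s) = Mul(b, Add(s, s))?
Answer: Mul(11, Pow(143, Rational(1, 2))) ≈ 131.54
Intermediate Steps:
b = 9 (b = Add(4, 5) = 9)
Function('Y')(s) = Mul(18, s) (Function('Y')(s) = Mul(9, Add(s, s)) = Mul(9, Mul(2, s)) = Mul(18, s))
Function('E')(L, H) = Add(36, Pow(H, 2)) (Function('E')(L, H) = Add(Pow(H, 2), 36) = Add(36, Pow(H, 2)))
Pow(Add(Function('E')(Add(5, Mul(-1, 28)), Function('Y')(7)), Add(-2269, 3660)), Rational(1, 2)) = Pow(Add(Add(36, Pow(Mul(18, 7), 2)), Add(-2269, 3660)), Rational(1, 2)) = Pow(Add(Add(36, Pow(126, 2)), 1391), Rational(1, 2)) = Pow(Add(Add(36, 15876), 1391), Rational(1, 2)) = Pow(Add(15912, 1391), Rational(1, 2)) = Pow(17303, Rational(1, 2)) = Mul(11, Pow(143, Rational(1, 2)))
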